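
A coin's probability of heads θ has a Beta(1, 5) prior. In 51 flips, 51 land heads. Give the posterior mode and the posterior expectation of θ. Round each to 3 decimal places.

Posterior: Beta(1+51, 5+0) = Beta(52, 5).
Mode = (52−1)/(52+5−2) = 51/55 = 0.927.
Mean = 52/(52+5) = 52/57 = 0.912.

posterior mode = 0.927, posterior expectation = 0.912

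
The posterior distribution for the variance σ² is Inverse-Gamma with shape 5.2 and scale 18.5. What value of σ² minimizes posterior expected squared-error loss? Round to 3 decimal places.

Mode = β/(α+1) = 18.5/6.2 = 2.984.
Mean = β/(α−1) = 18.5/4.2 = 4.405.
Squared-error loss ⇒ the optimal estimator is the posterior mean.

4.405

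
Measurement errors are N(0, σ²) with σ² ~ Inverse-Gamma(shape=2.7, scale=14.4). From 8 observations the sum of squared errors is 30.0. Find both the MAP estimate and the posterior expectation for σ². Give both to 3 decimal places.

Posterior: Inverse-Gamma(shape = 2.7+8/2 = 6.7, scale = 14.4+30.0/2 = 29.4).
Mode = β/(α+1) = 29.4/7.7 = 3.818.
Mean = β/(α−1) = 29.4/5.7 = 5.158.

MAP estimate = 3.818, posterior expectation = 5.158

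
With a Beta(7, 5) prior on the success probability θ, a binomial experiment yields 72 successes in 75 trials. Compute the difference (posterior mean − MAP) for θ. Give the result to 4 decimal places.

-0.0096

Posterior: Beta(7+72, 5+3) = Beta(79, 8).
Mode = (79−1)/(79+8−2) = 78/85 = 0.9176.
Mean = 79/(79+8) = 79/87 = 0.9080.
Difference = 0.9080 − 0.9176 = -0.0096.
Left-skewed posterior ⇒ mean < mode.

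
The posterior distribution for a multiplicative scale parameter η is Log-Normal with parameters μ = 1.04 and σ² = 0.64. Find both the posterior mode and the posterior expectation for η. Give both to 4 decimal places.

MAP = 1.4918, posterior mean = 3.8962

Mode = exp(μ − σ²) = exp(0.40) = 1.4918.
Mean = exp(μ + σ²/2) = exp(1.360) = 3.8962.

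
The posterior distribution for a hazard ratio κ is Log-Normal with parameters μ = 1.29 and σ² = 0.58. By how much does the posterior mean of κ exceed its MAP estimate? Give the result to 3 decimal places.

Mode = exp(μ − σ²) = exp(0.71) = 2.034.
Mean = exp(μ + σ²/2) = exp(1.580) = 4.855.
Difference = 4.855 − 2.034 = 2.821.
Right-skewed posterior ⇒ mode < mean.

2.821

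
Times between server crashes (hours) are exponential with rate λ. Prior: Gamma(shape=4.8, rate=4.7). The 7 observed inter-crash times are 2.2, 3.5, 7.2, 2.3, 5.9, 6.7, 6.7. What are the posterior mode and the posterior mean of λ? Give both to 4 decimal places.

MAP = 0.2755, posterior mean = 0.3010

Σ times = 34.5. Posterior: Gamma(shape = 4.8+7 = 11.8, rate = 4.7+34.5 = 39.2).
Mode = (α−1)/β = 10.8/39.2 = 0.2755.
Mean = α/β = 11.8/39.2 = 0.3010.
Right-skewed posterior ⇒ mode < mean.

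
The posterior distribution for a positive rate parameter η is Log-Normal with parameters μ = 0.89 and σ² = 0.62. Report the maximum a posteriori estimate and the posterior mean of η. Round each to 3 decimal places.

Mode = exp(μ − σ²) = exp(0.27) = 1.310.
Mean = exp(μ + σ²/2) = exp(1.200) = 3.320.

MAP: 1.310. Posterior mean: 3.320.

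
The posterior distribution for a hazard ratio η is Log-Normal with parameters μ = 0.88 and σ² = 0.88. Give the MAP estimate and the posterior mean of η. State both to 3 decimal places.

MAP = 1.000, posterior mean = 3.743

Mode = exp(μ − σ²) = exp(0.00) = 1.000.
Mean = exp(μ + σ²/2) = exp(1.320) = 3.743.
The posterior is right-skewed, so the mean exceeds the mode.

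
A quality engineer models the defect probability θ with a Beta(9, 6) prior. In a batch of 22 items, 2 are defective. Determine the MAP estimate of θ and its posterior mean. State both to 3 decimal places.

Posterior: Beta(9+2, 6+20) = Beta(11, 26).
Mode = (11−1)/(11+26−2) = 10/35 = 0.286.
Mean = 11/(11+26) = 11/37 = 0.297.
Mean > mode: the posterior has a right tail.

MAP estimate = 0.286, posterior mean = 0.297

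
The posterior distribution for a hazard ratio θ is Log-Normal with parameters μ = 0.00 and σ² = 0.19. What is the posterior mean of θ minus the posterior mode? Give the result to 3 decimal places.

0.273

Mode = exp(μ − σ²) = exp(-0.19) = 0.827.
Mean = exp(μ + σ²/2) = exp(0.095) = 1.100.
Difference = 1.100 − 0.827 = 0.273.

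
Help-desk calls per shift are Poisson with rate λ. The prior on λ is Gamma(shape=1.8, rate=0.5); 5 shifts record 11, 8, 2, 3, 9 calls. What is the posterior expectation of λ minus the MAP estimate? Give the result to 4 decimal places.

0.1818

Σ counts = 33. Posterior: Gamma(shape = 1.8+33 = 34.8, rate = 0.5+5 = 5.5).
Mode = (α−1)/β = 33.8/5.5 = 6.1455.
Mean = α/β = 34.8/5.5 = 6.3273.
Difference = 6.3273 − 6.1455 = 0.1818.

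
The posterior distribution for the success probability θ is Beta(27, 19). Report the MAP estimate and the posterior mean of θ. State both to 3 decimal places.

Mode = (27−1)/(27+19−2) = 26/44 = 0.591.
Mean = 27/(27+19) = 27/46 = 0.587.
Left-skewed posterior ⇒ mean < mode.

θ_MAP = 0.591, E[θ|data] = 0.587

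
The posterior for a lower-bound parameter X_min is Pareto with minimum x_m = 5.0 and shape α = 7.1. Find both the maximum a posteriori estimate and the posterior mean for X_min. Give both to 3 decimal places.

The Pareto density is strictly decreasing on [x_m, ∞), so the mode is x_m = 5.000.
Mean = α·x_m/(α−1) = 7.1·5.0/6.1 = 5.820.

maximum a posteriori estimate = 5.000, posterior mean = 5.820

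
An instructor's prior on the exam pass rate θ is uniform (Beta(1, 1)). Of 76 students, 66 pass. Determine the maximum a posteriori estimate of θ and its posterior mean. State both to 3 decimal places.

MAP: 0.868. Posterior mean: 0.859.

Posterior: Beta(1+66, 1+10) = Beta(67, 11).
Mode = (67−1)/(67+11−2) = 66/76 = 0.868.
Mean = 67/(67+11) = 67/78 = 0.859.
The posterior is left-skewed, so the mode exceeds the mean.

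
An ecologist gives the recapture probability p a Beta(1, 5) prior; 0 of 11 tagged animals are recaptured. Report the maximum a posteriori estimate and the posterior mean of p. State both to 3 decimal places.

maximum a posteriori estimate = 0.000, posterior mean = 0.059

Posterior: Beta(1+0, 5+11) = Beta(1, 16).
Since α = 1 ≤ 1 and β > 1, the Beta density is monotone decreasing on [0,1]; the mode is at 0.
Mean = 1/(1+16) = 0.059.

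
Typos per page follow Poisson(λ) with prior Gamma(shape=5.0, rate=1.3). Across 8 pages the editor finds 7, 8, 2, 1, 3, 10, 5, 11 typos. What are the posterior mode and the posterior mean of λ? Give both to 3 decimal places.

MAP = 5.484, posterior mean = 5.591

Σ counts = 47. Posterior: Gamma(shape = 5.0+47 = 52.0, rate = 1.3+8 = 9.3).
Mode = (α−1)/β = 51.0/9.3 = 5.484.
Mean = α/β = 52.0/9.3 = 5.591.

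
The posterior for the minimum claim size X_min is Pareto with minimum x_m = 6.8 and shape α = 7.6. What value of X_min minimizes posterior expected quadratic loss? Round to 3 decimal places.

The Pareto density is strictly decreasing on [x_m, ∞), so the mode is x_m = 6.800.
Mean = α·x_m/(α−1) = 7.6·6.8/6.6 = 7.830.
Quadratic loss ⇒ the optimal estimator is the posterior mean.

7.830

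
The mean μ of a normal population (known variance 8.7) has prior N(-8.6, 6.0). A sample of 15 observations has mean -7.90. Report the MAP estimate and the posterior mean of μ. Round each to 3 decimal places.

Posterior for μ is Normal. Precision-weighted mean: (1/6.0·-8.6 + 15/8.7·-7.90) / (1/6.0 + 15/8.7) = -7.962.
A Normal posterior is symmetric, so mode = mean.

MAP = -7.962; posterior mean = -7.962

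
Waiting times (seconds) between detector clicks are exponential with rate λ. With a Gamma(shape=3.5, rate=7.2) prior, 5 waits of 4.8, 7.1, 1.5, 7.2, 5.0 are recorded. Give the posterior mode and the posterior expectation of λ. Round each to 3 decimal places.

MAP = 0.229, posterior mean = 0.259

Σ times = 25.6. Posterior: Gamma(shape = 3.5+5 = 8.5, rate = 7.2+25.6 = 32.8).
Mode = (α−1)/β = 7.5/32.8 = 0.229.
Mean = α/β = 8.5/32.8 = 0.259.
Mean > mode: the posterior has a right tail.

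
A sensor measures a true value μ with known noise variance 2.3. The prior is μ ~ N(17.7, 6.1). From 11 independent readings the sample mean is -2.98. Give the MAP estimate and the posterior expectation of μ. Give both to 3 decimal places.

Posterior for μ is Normal. Precision-weighted mean: (1/6.1·17.7 + 11/2.3·-2.98) / (1/6.1 + 11/2.3) = -2.295.
A Normal posterior is symmetric, so mode = mean.

MAP = -2.295, posterior mean = -2.295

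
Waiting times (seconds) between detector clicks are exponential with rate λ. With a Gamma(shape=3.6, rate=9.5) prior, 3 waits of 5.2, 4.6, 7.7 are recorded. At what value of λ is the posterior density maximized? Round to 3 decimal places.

Σ times = 17.5. Posterior: Gamma(shape = 3.6+3 = 6.6, rate = 9.5+17.5 = 27.0).
Mode = (α−1)/β = 5.6/27.0 = 0.207.
Mean = α/β = 6.6/27.0 = 0.244.
This is the posterior mode — the MAP estimate.

0.207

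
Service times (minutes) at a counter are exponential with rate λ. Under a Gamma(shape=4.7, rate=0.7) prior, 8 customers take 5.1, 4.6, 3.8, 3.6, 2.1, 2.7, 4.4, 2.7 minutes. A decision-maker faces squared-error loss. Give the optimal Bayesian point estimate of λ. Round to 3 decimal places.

0.428

Σ times = 29.0. Posterior: Gamma(shape = 4.7+8 = 12.7, rate = 0.7+29.0 = 29.7).
Mode = (α−1)/β = 11.7/29.7 = 0.394.
Mean = α/β = 12.7/29.7 = 0.428.
Squared-error loss ⇒ the optimal estimator is the posterior mean.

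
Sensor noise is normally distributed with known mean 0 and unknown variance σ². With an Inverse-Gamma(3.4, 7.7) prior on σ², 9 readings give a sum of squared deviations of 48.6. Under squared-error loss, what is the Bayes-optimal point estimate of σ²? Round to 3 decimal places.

Posterior: Inverse-Gamma(shape = 3.4+9/2 = 7.9, scale = 7.7+48.6/2 = 32.0).
Mode = β/(α+1) = 32.0/8.9 = 3.596.
Mean = β/(α−1) = 32.0/6.9 = 4.638.
Squared-error loss ⇒ the optimal estimator is the posterior mean.

4.638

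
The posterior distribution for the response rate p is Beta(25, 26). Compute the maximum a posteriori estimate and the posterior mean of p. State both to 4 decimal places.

Mode = (25−1)/(25+26−2) = 24/49 = 0.4898.
Mean = 25/(25+26) = 25/51 = 0.4902.
The posterior is right-skewed, so the mean exceeds the mode.

MAP = 0.4898, posterior mean = 0.4902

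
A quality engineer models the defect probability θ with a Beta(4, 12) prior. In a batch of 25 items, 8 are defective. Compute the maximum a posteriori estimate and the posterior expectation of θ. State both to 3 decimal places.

MAP = 0.282, posterior mean = 0.293

Posterior: Beta(4+8, 12+17) = Beta(12, 29).
Mode = (12−1)/(12+29−2) = 11/39 = 0.282.
Mean = 12/(12+29) = 12/41 = 0.293.
The posterior is right-skewed, so the mean exceeds the mode.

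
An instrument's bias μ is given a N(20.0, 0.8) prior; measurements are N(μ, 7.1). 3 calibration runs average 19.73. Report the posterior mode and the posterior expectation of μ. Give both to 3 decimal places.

MAP: 19.932. Posterior mean: 19.932.

Posterior for μ is Normal. Precision-weighted mean: (1/0.8·20.0 + 3/7.1·19.73) / (1/0.8 + 3/7.1) = 19.932.
A Normal posterior is symmetric, so mode = mean.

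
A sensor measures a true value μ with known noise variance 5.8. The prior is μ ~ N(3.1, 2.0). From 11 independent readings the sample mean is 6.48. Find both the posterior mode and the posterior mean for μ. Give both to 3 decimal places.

posterior mode = 5.775, posterior mean = 5.775

Posterior for μ is Normal. Precision-weighted mean: (1/2.0·3.1 + 11/5.8·6.48) / (1/2.0 + 11/5.8) = 5.775.
A Normal posterior is symmetric, so mode = mean.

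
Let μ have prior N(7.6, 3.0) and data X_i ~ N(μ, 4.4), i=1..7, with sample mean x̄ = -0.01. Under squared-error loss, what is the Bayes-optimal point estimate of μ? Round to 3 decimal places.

Posterior for μ is Normal. Precision-weighted mean: (1/3.0·7.6 + 7/4.4·-0.01) / (1/3.0 + 7/4.4) = 1.308.
A Normal posterior is symmetric, so mode = mean.
Squared-error loss ⇒ the optimal estimator is the posterior mean.

1.308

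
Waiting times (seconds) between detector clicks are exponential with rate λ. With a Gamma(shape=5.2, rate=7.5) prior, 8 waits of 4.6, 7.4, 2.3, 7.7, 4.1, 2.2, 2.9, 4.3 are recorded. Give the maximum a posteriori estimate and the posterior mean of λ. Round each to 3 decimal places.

MAP: 0.284. Posterior mean: 0.307.

Σ times = 35.5. Posterior: Gamma(shape = 5.2+8 = 13.2, rate = 7.5+35.5 = 43.0).
Mode = (α−1)/β = 12.2/43.0 = 0.284.
Mean = α/β = 13.2/43.0 = 0.307.
The posterior is right-skewed, so the mean exceeds the mode.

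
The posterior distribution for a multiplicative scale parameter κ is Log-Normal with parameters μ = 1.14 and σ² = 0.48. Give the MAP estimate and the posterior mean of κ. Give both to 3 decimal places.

MAP = 1.935, posterior mean = 3.975

Mode = exp(μ − σ²) = exp(0.66) = 1.935.
Mean = exp(μ + σ²/2) = exp(1.380) = 3.975.
The mean is pulled above the mode by the posterior's right skew.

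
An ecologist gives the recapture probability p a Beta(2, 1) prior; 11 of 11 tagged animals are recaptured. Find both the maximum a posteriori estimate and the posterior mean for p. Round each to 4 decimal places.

Posterior: Beta(2+11, 1+0) = Beta(13, 1).
Since β = 1 ≤ 1 and α > 1, the Beta density is monotone increasing on [0,1]; the mode is at 1.
Mean = 13/(13+1) = 0.9286.
Mode > mean: the posterior has a left tail.

maximum a posteriori estimate = 1.0000, posterior mean = 0.9286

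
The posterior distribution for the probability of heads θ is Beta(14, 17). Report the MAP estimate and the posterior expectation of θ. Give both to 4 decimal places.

MAP: 0.4483. Posterior mean: 0.4516.

Mode = (14−1)/(14+17−2) = 13/29 = 0.4483.
Mean = 14/(14+17) = 14/31 = 0.4516.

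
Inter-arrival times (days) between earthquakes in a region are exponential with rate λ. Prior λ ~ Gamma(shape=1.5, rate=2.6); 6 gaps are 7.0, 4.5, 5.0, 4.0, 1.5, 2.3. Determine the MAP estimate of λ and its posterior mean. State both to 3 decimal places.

λ_MAP = 0.242, E[λ|data] = 0.279

Σ times = 24.3. Posterior: Gamma(shape = 1.5+6 = 7.5, rate = 2.6+24.3 = 26.9).
Mode = (α−1)/β = 6.5/26.9 = 0.242.
Mean = α/β = 7.5/26.9 = 0.279.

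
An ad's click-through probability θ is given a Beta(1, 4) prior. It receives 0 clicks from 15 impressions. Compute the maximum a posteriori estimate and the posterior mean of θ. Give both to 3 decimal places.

Posterior: Beta(1+0, 4+15) = Beta(1, 19).
Since α = 1 ≤ 1 and β > 1, the Beta density is monotone decreasing on [0,1]; the mode is at 0.
Mean = 1/(1+19) = 0.050.

θ_MAP = 0.000, E[θ|data] = 0.050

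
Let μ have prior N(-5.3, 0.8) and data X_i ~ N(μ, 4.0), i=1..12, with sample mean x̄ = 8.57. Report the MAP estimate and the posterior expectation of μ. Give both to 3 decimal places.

MAP = 4.491; posterior mean = 4.491

Posterior for μ is Normal. Precision-weighted mean: (1/0.8·-5.3 + 12/4.0·8.57) / (1/0.8 + 12/4.0) = 4.491.
A Normal posterior is symmetric, so mode = mean.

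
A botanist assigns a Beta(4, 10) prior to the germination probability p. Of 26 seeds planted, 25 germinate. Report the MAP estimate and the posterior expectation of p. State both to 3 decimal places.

MAP: 0.737. Posterior mean: 0.725.

Posterior: Beta(4+25, 10+1) = Beta(29, 11).
Mode = (29−1)/(29+11−2) = 28/38 = 0.737.
Mean = 29/(29+11) = 29/40 = 0.725.
Mode > mean: the posterior has a left tail.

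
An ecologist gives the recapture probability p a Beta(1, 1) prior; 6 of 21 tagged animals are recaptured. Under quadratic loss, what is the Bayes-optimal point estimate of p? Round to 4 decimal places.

Posterior: Beta(1+6, 1+15) = Beta(7, 16).
Mode = (7−1)/(7+16−2) = 6/21 = 0.2857.
With a flat prior the MAP equals the MLE, 6/21.
Mean = 7/(7+16) = 7/23 = 0.3043.
Quadratic loss ⇒ the optimal estimator is the posterior mean.

0.3043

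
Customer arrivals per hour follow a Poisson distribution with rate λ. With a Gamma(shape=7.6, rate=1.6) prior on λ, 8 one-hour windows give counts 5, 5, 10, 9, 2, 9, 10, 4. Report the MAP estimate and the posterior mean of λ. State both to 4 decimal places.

λ_MAP = 6.3125, E[λ|data] = 6.4167

Σ counts = 54. Posterior: Gamma(shape = 7.6+54 = 61.6, rate = 1.6+8 = 9.6).
Mode = (α−1)/β = 60.6/9.6 = 6.3125.
Mean = α/β = 61.6/9.6 = 6.4167.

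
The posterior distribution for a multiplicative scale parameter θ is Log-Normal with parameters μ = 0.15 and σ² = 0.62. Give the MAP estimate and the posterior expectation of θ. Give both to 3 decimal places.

Mode = exp(μ − σ²) = exp(-0.47) = 0.625.
Mean = exp(μ + σ²/2) = exp(0.460) = 1.584.
The posterior is right-skewed, so the mean exceeds the mode.

MAP estimate = 0.625, posterior expectation = 1.584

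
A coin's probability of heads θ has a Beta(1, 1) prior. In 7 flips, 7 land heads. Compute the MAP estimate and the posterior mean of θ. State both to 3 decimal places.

MAP: 1.000. Posterior mean: 0.889.

Posterior: Beta(1+7, 1+0) = Beta(8, 1).
Since β = 1 ≤ 1 and α > 1, the Beta density is monotone increasing on [0,1]; the mode is at 1.
Mean = 8/(8+1) = 0.889.
Left-skewed posterior ⇒ mean < mode.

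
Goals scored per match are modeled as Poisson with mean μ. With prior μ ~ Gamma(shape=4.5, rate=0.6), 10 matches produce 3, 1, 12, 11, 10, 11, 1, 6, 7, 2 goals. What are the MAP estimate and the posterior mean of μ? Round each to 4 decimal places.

MAP: 6.3679. Posterior mean: 6.4623.

Σ counts = 64. Posterior: Gamma(shape = 4.5+64 = 68.5, rate = 0.6+10 = 10.6).
Mode = (α−1)/β = 67.5/10.6 = 6.3679.
Mean = α/β = 68.5/10.6 = 6.4623.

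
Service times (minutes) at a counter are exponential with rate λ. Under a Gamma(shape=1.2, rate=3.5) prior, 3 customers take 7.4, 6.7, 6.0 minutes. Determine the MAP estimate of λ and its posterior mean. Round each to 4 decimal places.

Σ times = 20.1. Posterior: Gamma(shape = 1.2+3 = 4.2, rate = 3.5+20.1 = 23.6).
Mode = (α−1)/β = 3.2/23.6 = 0.1356.
Mean = α/β = 4.2/23.6 = 0.1780.

MAP estimate = 0.1356, posterior mean = 0.1780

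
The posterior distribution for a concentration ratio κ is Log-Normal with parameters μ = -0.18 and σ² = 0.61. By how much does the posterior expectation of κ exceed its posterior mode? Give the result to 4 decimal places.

0.6793

Mode = exp(μ − σ²) = exp(-0.79) = 0.4538.
Mean = exp(μ + σ²/2) = exp(0.125) = 1.1331.
Difference = 1.1331 − 0.4538 = 0.6793.
The mean is pulled above the mode by the posterior's right skew.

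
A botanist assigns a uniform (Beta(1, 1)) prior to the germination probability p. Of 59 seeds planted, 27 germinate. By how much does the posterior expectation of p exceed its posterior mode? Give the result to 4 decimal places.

0.0014

Posterior: Beta(1+27, 1+32) = Beta(28, 33).
Mode = (28−1)/(28+33−2) = 27/59 = 0.4576.
With a flat prior the MAP equals the MLE, 27/59.
Mean = 28/(28+33) = 28/61 = 0.4590.
Difference = 0.4590 − 0.4576 = 0.0014.
Right-skewed posterior ⇒ mode < mean.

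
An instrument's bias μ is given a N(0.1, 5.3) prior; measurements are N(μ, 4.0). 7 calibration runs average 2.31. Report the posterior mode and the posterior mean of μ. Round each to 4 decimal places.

Posterior for μ is Normal. Precision-weighted mean: (1/5.3·0.1 + 7/4.0·2.31) / (1/5.3 + 7/4.0) = 2.0949.
A Normal posterior is symmetric, so mode = mean.

μ_MAP = 2.0949, E[μ|data] = 2.0949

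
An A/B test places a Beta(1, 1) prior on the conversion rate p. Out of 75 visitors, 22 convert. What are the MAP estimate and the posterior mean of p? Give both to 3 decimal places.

p_MAP = 0.293, E[p|data] = 0.299

Posterior: Beta(1+22, 1+53) = Beta(23, 54).
Mode = (23−1)/(23+54−2) = 22/75 = 0.293.
With a flat prior the MAP equals the MLE, 22/75.
Mean = 23/(23+54) = 23/77 = 0.299.
Right-skewed posterior ⇒ mode < mean.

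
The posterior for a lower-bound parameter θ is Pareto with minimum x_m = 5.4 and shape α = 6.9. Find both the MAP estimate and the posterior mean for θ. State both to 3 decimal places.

MAP = 5.400; posterior mean = 6.315

The Pareto density is strictly decreasing on [x_m, ∞), so the mode is x_m = 5.400.
Mean = α·x_m/(α−1) = 6.9·5.4/5.9 = 6.315.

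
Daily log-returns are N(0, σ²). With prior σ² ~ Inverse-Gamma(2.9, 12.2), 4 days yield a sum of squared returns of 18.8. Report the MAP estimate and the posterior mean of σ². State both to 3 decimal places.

Posterior: Inverse-Gamma(shape = 2.9+4/2 = 4.9, scale = 12.2+18.8/2 = 21.6).
Mode = β/(α+1) = 21.6/5.9 = 3.661.
Mean = β/(α−1) = 21.6/3.9 = 5.538.

MAP estimate = 3.661, posterior mean = 5.538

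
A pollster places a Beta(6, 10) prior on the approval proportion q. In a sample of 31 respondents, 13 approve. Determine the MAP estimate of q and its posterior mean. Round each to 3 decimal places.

Posterior: Beta(6+13, 10+18) = Beta(19, 28).
Mode = (19−1)/(19+28−2) = 18/45 = 0.400.
Mean = 19/(19+28) = 19/47 = 0.404.

q_MAP = 0.400, E[q|data] = 0.404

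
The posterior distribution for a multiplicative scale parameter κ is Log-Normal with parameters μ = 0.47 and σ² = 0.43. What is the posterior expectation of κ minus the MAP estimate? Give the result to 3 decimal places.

0.943

Mode = exp(μ − σ²) = exp(0.04) = 1.041.
Mean = exp(μ + σ²/2) = exp(0.685) = 1.984.
Difference = 1.984 − 1.041 = 0.943.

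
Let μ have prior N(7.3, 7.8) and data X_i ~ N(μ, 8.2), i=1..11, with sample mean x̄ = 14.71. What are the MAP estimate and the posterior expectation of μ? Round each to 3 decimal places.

μ_MAP = 14.064, E[μ|data] = 14.064

Posterior for μ is Normal. Precision-weighted mean: (1/7.8·7.3 + 11/8.2·14.71) / (1/7.8 + 11/8.2) = 14.064.
A Normal posterior is symmetric, so mode = mean.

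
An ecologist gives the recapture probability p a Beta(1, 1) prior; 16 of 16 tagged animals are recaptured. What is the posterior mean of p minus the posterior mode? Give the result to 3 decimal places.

-0.056

Posterior: Beta(1+16, 1+0) = Beta(17, 1).
Since β = 1 ≤ 1 and α > 1, the Beta density is monotone increasing on [0,1]; the mode is at 1.
Mean = 17/(17+1) = 0.944.
Difference = 0.944 − 1.000 = -0.056.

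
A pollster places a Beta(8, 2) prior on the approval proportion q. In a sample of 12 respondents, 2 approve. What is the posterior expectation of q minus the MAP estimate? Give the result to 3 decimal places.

Posterior: Beta(8+2, 2+10) = Beta(10, 12).
Mode = (10−1)/(10+12−2) = 9/20 = 0.450.
Mean = 10/(10+12) = 10/22 = 0.455.
Difference = 0.455 − 0.450 = 0.005.

0.005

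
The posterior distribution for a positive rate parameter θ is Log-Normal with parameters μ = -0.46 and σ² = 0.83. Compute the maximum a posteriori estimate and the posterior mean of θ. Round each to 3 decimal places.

MAP: 0.275. Posterior mean: 0.956.

Mode = exp(μ − σ²) = exp(-1.29) = 0.275.
Mean = exp(μ + σ²/2) = exp(-0.045) = 0.956.
The posterior is right-skewed, so the mean exceeds the mode.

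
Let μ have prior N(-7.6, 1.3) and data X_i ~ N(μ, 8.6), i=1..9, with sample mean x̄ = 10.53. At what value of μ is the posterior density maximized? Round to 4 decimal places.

2.8493

Posterior for μ is Normal. Precision-weighted mean: (1/1.3·-7.6 + 9/8.6·10.53) / (1/1.3 + 9/8.6) = 2.8493.
A Normal posterior is symmetric, so mode = mean.
This is the posterior mode — the MAP estimate.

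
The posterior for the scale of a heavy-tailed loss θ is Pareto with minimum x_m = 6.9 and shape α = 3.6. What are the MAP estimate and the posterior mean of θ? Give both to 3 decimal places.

The Pareto density is strictly decreasing on [x_m, ∞), so the mode is x_m = 6.900.
Mean = α·x_m/(α−1) = 3.6·6.9/2.6 = 9.554.
Mean > mode: the posterior has a right tail.

θ_MAP = 6.900, E[θ|data] = 9.554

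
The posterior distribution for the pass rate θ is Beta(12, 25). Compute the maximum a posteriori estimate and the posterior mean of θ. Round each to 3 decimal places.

MAP = 0.314, posterior mean = 0.324

Mode = (12−1)/(12+25−2) = 11/35 = 0.314.
Mean = 12/(12+25) = 12/37 = 0.324.
Right-skewed posterior ⇒ mode < mean.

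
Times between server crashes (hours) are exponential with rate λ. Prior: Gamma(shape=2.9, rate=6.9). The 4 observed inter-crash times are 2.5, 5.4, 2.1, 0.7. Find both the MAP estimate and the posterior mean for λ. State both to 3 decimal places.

MAP estimate = 0.335, posterior mean = 0.392

Σ times = 10.7. Posterior: Gamma(shape = 2.9+4 = 6.9, rate = 6.9+10.7 = 17.6).
Mode = (α−1)/β = 5.9/17.6 = 0.335.
Mean = α/β = 6.9/17.6 = 0.392.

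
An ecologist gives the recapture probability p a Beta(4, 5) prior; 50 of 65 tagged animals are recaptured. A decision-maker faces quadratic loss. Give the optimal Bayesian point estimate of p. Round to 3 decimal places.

Posterior: Beta(4+50, 5+15) = Beta(54, 20).
Mode = (54−1)/(54+20−2) = 53/72 = 0.736.
Mean = 54/(54+20) = 54/74 = 0.730.
Quadratic loss ⇒ the optimal estimator is the posterior mean.

0.730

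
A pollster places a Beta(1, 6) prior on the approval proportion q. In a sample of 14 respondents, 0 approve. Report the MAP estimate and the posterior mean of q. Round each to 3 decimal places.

Posterior: Beta(1+0, 6+14) = Beta(1, 20).
Since α = 1 ≤ 1 and β > 1, the Beta density is monotone decreasing on [0,1]; the mode is at 0.
Mean = 1/(1+20) = 0.048.
Right-skewed posterior ⇒ mode < mean.

MAP: 0.000. Posterior mean: 0.048.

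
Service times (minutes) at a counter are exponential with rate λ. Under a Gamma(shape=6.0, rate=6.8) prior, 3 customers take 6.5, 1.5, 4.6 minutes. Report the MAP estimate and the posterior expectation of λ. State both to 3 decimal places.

λ_MAP = 0.412, E[λ|data] = 0.464

Σ times = 12.6. Posterior: Gamma(shape = 6.0+3 = 9.0, rate = 6.8+12.6 = 19.4).
Mode = (α−1)/β = 8.0/19.4 = 0.412.
Mean = α/β = 9.0/19.4 = 0.464.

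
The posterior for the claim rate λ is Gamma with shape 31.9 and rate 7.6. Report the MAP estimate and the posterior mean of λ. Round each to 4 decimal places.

MAP = 4.0658, posterior mean = 4.1974

Mode = (α−1)/β = 30.9/7.6 = 4.0658.
Mean = α/β = 31.9/7.6 = 4.1974.
Mean > mode: the posterior has a right tail.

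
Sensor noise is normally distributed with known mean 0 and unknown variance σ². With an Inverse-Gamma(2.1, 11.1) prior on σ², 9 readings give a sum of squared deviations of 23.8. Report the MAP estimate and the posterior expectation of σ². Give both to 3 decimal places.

Posterior: Inverse-Gamma(shape = 2.1+9/2 = 6.6, scale = 11.1+23.8/2 = 23.0).
Mode = β/(α+1) = 23.0/7.6 = 3.026.
Mean = β/(α−1) = 23.0/5.6 = 4.107.
Right-skewed posterior ⇒ mode < mean.

σ²_MAP = 3.026, E[σ²|data] = 4.107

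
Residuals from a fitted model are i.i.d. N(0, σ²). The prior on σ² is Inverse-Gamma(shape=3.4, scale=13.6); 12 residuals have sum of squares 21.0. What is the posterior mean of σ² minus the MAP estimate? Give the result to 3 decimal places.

0.552

Posterior: Inverse-Gamma(shape = 3.4+12/2 = 9.4, scale = 13.6+21.0/2 = 24.1).
Mode = β/(α+1) = 24.1/10.4 = 2.317.
Mean = β/(α−1) = 24.1/8.4 = 2.869.
Difference = 2.869 − 2.317 = 0.552.
The mean is pulled above the mode by the posterior's right skew.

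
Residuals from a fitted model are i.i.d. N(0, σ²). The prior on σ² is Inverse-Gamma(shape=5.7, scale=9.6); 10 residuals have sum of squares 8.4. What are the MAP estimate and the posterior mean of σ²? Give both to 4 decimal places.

Posterior: Inverse-Gamma(shape = 5.7+10/2 = 10.7, scale = 9.6+8.4/2 = 13.8).
Mode = β/(α+1) = 13.8/11.7 = 1.1795.
Mean = β/(α−1) = 13.8/9.7 = 1.4227.

MAP = 1.1795, posterior mean = 1.4227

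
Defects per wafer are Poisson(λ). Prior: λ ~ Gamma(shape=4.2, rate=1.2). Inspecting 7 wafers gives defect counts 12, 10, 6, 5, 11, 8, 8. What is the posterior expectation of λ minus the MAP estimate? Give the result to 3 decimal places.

0.122

Σ counts = 60. Posterior: Gamma(shape = 4.2+60 = 64.2, rate = 1.2+7 = 8.2).
Mode = (α−1)/β = 63.2/8.2 = 7.707.
Mean = α/β = 64.2/8.2 = 7.829.
Difference = 7.829 − 7.707 = 0.122.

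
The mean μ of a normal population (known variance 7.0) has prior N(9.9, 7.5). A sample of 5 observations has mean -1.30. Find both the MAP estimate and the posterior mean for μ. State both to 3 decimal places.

Posterior for μ is Normal. Precision-weighted mean: (1/7.5·9.9 + 5/7.0·-1.30) / (1/7.5 + 5/7.0) = 0.462.
A Normal posterior is symmetric, so mode = mean.

MAP estimate = 0.462, posterior mean = 0.462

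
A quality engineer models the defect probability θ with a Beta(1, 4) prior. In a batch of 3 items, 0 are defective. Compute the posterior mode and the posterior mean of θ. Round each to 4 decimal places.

θ_MAP = 0.0000, E[θ|data] = 0.1250

Posterior: Beta(1+0, 4+3) = Beta(1, 7).
Since α = 1 ≤ 1 and β > 1, the Beta density is monotone decreasing on [0,1]; the mode is at 0.
Mean = 1/(1+7) = 0.1250.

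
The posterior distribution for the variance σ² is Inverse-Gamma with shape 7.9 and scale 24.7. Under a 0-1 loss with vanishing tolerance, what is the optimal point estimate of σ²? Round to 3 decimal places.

Mode = β/(α+1) = 24.7/8.9 = 2.775.
Mean = β/(α−1) = 24.7/6.9 = 3.580.
This is the posterior mode — the MAP estimate.

2.775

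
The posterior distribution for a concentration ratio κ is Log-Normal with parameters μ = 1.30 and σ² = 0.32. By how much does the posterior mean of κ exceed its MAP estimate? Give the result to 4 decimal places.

1.6415

Mode = exp(μ − σ²) = exp(0.98) = 2.6645.
Mean = exp(μ + σ²/2) = exp(1.460) = 4.3060.
Difference = 4.3060 − 2.6645 = 1.6415.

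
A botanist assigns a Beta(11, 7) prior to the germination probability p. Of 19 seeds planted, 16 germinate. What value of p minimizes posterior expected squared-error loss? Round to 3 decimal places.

Posterior: Beta(11+16, 7+3) = Beta(27, 10).
Mode = (27−1)/(27+10−2) = 26/35 = 0.743.
Mean = 27/(27+10) = 27/37 = 0.730.
Squared-error loss ⇒ the optimal estimator is the posterior mean.

0.730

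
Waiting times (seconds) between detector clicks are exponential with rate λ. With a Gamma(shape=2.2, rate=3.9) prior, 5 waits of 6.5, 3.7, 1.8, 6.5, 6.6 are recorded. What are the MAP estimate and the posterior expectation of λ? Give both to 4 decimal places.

MAP = 0.2138, posterior mean = 0.2483

Σ times = 25.1. Posterior: Gamma(shape = 2.2+5 = 7.2, rate = 3.9+25.1 = 29.0).
Mode = (α−1)/β = 6.2/29.0 = 0.2138.
Mean = α/β = 7.2/29.0 = 0.2483.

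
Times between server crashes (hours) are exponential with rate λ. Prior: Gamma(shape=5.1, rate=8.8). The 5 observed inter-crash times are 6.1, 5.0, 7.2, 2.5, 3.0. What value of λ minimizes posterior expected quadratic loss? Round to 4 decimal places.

0.3098

Σ times = 23.8. Posterior: Gamma(shape = 5.1+5 = 10.1, rate = 8.8+23.8 = 32.6).
Mode = (α−1)/β = 9.1/32.6 = 0.2791.
Mean = α/β = 10.1/32.6 = 0.3098.
Quadratic loss ⇒ the optimal estimator is the posterior mean.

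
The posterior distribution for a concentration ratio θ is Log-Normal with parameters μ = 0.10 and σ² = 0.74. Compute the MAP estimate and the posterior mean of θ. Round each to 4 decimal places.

θ_MAP = 0.5273, E[θ|data] = 1.6000

Mode = exp(μ − σ²) = exp(-0.64) = 0.5273.
Mean = exp(μ + σ²/2) = exp(0.470) = 1.6000.
Mean > mode: the posterior has a right tail.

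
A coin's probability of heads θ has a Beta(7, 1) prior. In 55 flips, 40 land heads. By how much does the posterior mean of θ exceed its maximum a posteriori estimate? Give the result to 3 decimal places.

Posterior: Beta(7+40, 1+15) = Beta(47, 16).
Mode = (47−1)/(47+16−2) = 46/61 = 0.754.
Mean = 47/(47+16) = 47/63 = 0.746.
Difference = 0.746 − 0.754 = -0.008.

-0.008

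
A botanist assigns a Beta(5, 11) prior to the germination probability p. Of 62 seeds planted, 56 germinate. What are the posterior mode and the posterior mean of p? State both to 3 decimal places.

Posterior: Beta(5+56, 11+6) = Beta(61, 17).
Mode = (61−1)/(61+17−2) = 60/76 = 0.789.
Mean = 61/(61+17) = 61/78 = 0.782.
Mode > mean: the posterior has a left tail.

MAP = 0.789; posterior mean = 0.782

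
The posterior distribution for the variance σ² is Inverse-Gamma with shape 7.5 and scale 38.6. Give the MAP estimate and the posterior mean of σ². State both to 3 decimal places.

Mode = β/(α+1) = 38.6/8.5 = 4.541.
Mean = β/(α−1) = 38.6/6.5 = 5.938.
Mean > mode: the posterior has a right tail.

MAP: 4.541. Posterior mean: 5.938.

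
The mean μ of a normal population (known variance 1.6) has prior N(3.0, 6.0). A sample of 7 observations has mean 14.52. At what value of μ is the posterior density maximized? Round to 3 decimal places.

14.097

Posterior for μ is Normal. Precision-weighted mean: (1/6.0·3.0 + 7/1.6·14.52) / (1/6.0 + 7/1.6) = 14.097.
A Normal posterior is symmetric, so mode = mean.
This is the posterior mode — the MAP estimate.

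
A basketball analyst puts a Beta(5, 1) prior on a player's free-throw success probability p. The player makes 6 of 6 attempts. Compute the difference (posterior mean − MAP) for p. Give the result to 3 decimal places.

Posterior: Beta(5+6, 1+0) = Beta(11, 1).
Since β = 1 ≤ 1 and α > 1, the Beta density is monotone increasing on [0,1]; the mode is at 1.
Mean = 11/(11+1) = 0.917.
Difference = 0.917 − 1.000 = -0.083.
The posterior is left-skewed, so the mode exceeds the mean.

-0.083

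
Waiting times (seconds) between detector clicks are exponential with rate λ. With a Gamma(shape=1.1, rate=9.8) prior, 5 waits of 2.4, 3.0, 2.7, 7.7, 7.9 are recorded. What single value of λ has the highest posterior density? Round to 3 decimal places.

Σ times = 23.7. Posterior: Gamma(shape = 1.1+5 = 6.1, rate = 9.8+23.7 = 33.5).
Mode = (α−1)/β = 5.1/33.5 = 0.152.
Mean = α/β = 6.1/33.5 = 0.182.
This is the posterior mode — the MAP estimate.

0.152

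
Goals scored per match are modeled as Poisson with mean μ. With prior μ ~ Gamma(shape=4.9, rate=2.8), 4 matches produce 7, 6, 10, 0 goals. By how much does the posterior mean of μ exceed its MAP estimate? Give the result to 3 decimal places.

Σ counts = 23. Posterior: Gamma(shape = 4.9+23 = 27.9, rate = 2.8+4 = 6.8).
Mode = (α−1)/β = 26.9/6.8 = 3.956.
Mean = α/β = 27.9/6.8 = 4.103.
Difference = 4.103 − 3.956 = 0.147.
The mean is pulled above the mode by the posterior's right skew.

0.147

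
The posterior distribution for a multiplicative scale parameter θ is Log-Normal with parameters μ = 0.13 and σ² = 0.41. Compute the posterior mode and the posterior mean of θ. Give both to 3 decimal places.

Mode = exp(μ − σ²) = exp(-0.28) = 0.756.
Mean = exp(μ + σ²/2) = exp(0.335) = 1.398.
Right-skewed posterior ⇒ mode < mean.

posterior mode = 0.756, posterior mean = 1.398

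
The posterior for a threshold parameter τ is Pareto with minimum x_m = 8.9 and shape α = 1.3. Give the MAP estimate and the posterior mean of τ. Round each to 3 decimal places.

The Pareto density is strictly decreasing on [x_m, ∞), so the mode is x_m = 8.900.
Mean = α·x_m/(α−1) = 1.3·8.9/0.3 = 38.567.

MAP: 8.900. Posterior mean: 38.567.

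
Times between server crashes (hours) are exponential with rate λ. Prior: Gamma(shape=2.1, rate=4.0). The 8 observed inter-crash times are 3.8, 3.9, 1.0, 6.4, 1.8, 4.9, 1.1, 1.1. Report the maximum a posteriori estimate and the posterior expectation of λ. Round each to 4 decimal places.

maximum a posteriori estimate = 0.3250, posterior expectation = 0.3607

Σ times = 24.0. Posterior: Gamma(shape = 2.1+8 = 10.1, rate = 4.0+24.0 = 28.0).
Mode = (α−1)/β = 9.1/28.0 = 0.3250.
Mean = α/β = 10.1/28.0 = 0.3607.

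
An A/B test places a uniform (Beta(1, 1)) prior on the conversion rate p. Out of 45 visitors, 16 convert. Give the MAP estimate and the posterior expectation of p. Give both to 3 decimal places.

MAP = 0.356; posterior mean = 0.362

Posterior: Beta(1+16, 1+29) = Beta(17, 30).
Mode = (17−1)/(17+30−2) = 16/45 = 0.356.
Mean = 17/(17+30) = 17/47 = 0.362.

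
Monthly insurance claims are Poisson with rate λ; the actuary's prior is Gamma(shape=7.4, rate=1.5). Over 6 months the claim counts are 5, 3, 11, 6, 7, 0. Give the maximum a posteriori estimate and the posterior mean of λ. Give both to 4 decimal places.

Σ counts = 32. Posterior: Gamma(shape = 7.4+32 = 39.4, rate = 1.5+6 = 7.5).
Mode = (α−1)/β = 38.4/7.5 = 5.1200.
Mean = α/β = 39.4/7.5 = 5.2533.

λ_MAP = 5.1200, E[λ|data] = 5.2533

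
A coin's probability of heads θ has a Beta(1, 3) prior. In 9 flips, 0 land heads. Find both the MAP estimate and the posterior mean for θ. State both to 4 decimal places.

MAP estimate = 0.0000, posterior mean = 0.0769

Posterior: Beta(1+0, 3+9) = Beta(1, 12).
Since α = 1 ≤ 1 and β > 1, the Beta density is monotone decreasing on [0,1]; the mode is at 0.
Mean = 1/(1+12) = 0.0769.
Right-skewed posterior ⇒ mode < mean.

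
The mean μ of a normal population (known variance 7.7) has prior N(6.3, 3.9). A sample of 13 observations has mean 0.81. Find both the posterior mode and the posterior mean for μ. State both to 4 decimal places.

Posterior for μ is Normal. Precision-weighted mean: (1/3.9·6.3 + 13/7.7·0.81) / (1/3.9 + 13/7.7) = 1.5339.
A Normal posterior is symmetric, so mode = mean.

MAP: 1.5339. Posterior mean: 1.5339.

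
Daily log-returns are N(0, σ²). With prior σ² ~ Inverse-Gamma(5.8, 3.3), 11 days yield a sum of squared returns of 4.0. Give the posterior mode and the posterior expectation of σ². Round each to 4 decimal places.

Posterior: Inverse-Gamma(shape = 5.8+11/2 = 11.3, scale = 3.3+4.0/2 = 5.3).
Mode = β/(α+1) = 5.3/12.3 = 0.4309.
Mean = β/(α−1) = 5.3/10.3 = 0.5146.
Mean > mode: the posterior has a right tail.

MAP = 0.4309, posterior mean = 0.5146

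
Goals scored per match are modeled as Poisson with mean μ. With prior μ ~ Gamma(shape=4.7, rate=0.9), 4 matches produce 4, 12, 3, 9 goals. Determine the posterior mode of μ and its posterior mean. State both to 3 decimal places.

Σ counts = 28. Posterior: Gamma(shape = 4.7+28 = 32.7, rate = 0.9+4 = 4.9).
Mode = (α−1)/β = 31.7/4.9 = 6.469.
Mean = α/β = 32.7/4.9 = 6.673.

μ_MAP = 6.469, E[μ|data] = 6.673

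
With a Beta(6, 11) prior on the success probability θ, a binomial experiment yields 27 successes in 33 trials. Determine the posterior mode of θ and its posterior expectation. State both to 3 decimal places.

MAP: 0.667. Posterior mean: 0.660.

Posterior: Beta(6+27, 11+6) = Beta(33, 17).
Mode = (33−1)/(33+17−2) = 32/48 = 0.667.
Mean = 33/(33+17) = 33/50 = 0.660.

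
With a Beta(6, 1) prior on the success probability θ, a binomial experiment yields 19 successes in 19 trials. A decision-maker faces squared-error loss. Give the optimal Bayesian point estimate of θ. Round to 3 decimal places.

0.962

Posterior: Beta(6+19, 1+0) = Beta(25, 1).
Since β = 1 ≤ 1 and α > 1, the Beta density is monotone increasing on [0,1]; the mode is at 1.
Mean = 25/(25+1) = 0.962.
Squared-error loss ⇒ the optimal estimator is the posterior mean.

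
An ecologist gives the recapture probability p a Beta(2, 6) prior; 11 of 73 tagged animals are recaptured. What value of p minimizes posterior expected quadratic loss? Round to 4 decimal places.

Posterior: Beta(2+11, 6+62) = Beta(13, 68).
Mode = (13−1)/(13+68−2) = 12/79 = 0.1519.
Mean = 13/(13+68) = 13/81 = 0.1605.
Quadratic loss ⇒ the optimal estimator is the posterior mean.

0.1605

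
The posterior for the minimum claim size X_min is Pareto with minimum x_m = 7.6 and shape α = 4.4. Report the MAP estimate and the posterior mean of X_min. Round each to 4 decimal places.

The Pareto density is strictly decreasing on [x_m, ∞), so the mode is x_m = 7.6000.
Mean = α·x_m/(α−1) = 4.4·7.6/3.4 = 9.8353.

MAP = 7.6000; posterior mean = 9.8353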